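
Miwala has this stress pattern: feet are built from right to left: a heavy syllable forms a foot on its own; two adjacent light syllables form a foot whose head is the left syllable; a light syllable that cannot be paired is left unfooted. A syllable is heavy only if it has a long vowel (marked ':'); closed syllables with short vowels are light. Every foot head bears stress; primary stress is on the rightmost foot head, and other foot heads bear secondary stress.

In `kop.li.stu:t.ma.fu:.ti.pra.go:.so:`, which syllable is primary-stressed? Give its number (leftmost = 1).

9

Weights: 1 kop L, 2 li L, 3 stu:t H, 4 ma L, 5 fu: H, 6 ti L, 7 pra L, 8 go: H, 9 so: H.
Parse right to left (heavy = foot alone; LL = one foot; stranded L unfooted): (ˈkop.li) (ˈstu:t) ma (ˈfu:) (ˈti.pra) (ˈgo:) (ˈso:).
Foot heads: 1, 3, 5, 6, 8, 9.
Primary stress on the rightmost head = syllable 9.
Primary stress: syllable 9 → kop.li.stu:t.ma.fu:.ti.pra.go:.ˈso:.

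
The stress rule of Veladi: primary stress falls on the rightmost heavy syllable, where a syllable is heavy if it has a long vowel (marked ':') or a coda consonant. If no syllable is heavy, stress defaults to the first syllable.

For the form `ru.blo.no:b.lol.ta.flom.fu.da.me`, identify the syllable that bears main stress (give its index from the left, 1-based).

6

Weights: 1 ru L, 2 blo L, 3 no:b H, 4 lol H, 5 ta L, 6 flom H, 7 fu L, 8 da L, 9 me L.
Heavy syllables in the domain: 3, 4, 6. The rightmost is syllable 6 (flom).
Primary stress: syllable 6 → ru.blo.no:b.lol.ta.ˈflom.fu.da.me.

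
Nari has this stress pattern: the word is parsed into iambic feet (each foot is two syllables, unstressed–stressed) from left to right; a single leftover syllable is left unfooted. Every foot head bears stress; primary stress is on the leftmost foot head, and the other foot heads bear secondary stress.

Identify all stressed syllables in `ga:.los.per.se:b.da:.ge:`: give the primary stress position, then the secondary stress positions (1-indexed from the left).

primary 2, secondary 4, 6

Parse left to right into iambic (σˈσ) feet: (ga:.ˈlos) (per.ˈse:b) (da:.ˈge:).
Foot heads (stressed positions): 2, 4, 6.
End Rule Leftmost: primary stress on the leftmost head = syllable 2.
Secondary stress on 4, 6: ga:.ˈlos.per.ˌse:b.da:.ˌge:.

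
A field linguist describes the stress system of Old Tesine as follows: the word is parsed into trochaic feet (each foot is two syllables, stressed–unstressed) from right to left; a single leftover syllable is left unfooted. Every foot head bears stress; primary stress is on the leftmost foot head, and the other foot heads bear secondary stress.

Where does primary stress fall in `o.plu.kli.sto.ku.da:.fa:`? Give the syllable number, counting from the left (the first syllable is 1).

Parse right to left into trochaic (ˈσσ) feet: o (ˈplu.kli) (ˈsto.ku) (ˈda:.fa:). Syllable 1 is left unfooted.
Foot heads (stressed positions): 2, 4, 6.
End Rule Leftmost: primary stress on the leftmost head = syllable 2.
Primary stress: syllable 2 → o.ˈplu.kli.sto.ku.da:.fa:.

2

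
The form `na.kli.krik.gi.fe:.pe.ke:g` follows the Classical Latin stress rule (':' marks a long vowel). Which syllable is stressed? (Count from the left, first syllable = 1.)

5

Classical Latin: stress the penult if heavy (long vowel or closed), else the antepenult.
Weights: 5 fe: H, 6 pe L, 7 ke:g H.
The penult (syllable 6, pe) is light, so stress falls on the antepenult (syllable 5, fe:).
Stress on syllable 5: na.kli.krik.gi.ˈfe:.pe.ke:g.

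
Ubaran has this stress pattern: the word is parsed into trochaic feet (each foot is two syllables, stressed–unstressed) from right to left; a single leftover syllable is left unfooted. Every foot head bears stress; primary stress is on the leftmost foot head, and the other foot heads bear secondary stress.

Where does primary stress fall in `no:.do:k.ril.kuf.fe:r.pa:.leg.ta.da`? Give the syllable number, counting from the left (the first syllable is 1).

2

Parse right to left into trochaic (ˈσσ) feet: no: (ˈdo:k.ril) (ˈkuf.fe:r) (ˈpa:.leg) (ˈta.da). Syllable 1 is left unfooted.
Foot heads (stressed positions): 2, 4, 6, 8.
End Rule Leftmost: primary stress on the leftmost head = syllable 2.
Primary stress: syllable 2 → no:.ˈdo:k.ril.kuf.fe:r.pa:.leg.ta.da.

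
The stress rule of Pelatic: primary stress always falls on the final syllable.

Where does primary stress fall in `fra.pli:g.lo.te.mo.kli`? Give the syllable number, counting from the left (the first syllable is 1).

6

The word has 6 syllables; the final syllable is syllable 6 (kli).
Primary stress: syllable 6 → fra.pli:g.lo.te.mo.ˈkli.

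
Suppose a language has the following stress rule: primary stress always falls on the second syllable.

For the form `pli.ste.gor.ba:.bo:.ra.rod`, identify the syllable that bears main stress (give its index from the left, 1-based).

2

The word has 7 syllables; the second syllable is syllable 2 (ste).
Primary stress: syllable 2 → pli.ˈste.gor.ba:.bo:.ra.rod.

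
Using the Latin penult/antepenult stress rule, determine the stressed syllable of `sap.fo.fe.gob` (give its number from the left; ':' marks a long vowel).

2

Classical Latin: stress the penult if heavy (long vowel or closed), else the antepenult.
Weights: 2 fo L, 3 fe L, 4 gob H.
The penult (syllable 3, fe) is light, so stress falls on the antepenult (syllable 2, fo).
Stress on syllable 2: sap.ˈfo.fe.gob.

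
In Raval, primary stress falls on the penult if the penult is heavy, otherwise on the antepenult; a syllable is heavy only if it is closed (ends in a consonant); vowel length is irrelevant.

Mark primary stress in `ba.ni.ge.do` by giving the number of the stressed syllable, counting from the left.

2

Weights: 2 ni L, 3 ge L, 4 do L.
The penult (syllable 3, ge) is light, so stress falls on the antepenult (syllable 2, ni).
Primary stress: syllable 2 → ba.ˈni.ge.do.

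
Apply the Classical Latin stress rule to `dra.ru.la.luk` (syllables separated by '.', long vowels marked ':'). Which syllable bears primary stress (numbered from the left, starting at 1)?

2

Classical Latin: stress the penult if heavy (long vowel or closed), else the antepenult.
Weights: 2 ru L, 3 la L, 4 luk H.
The penult (syllable 3, la) is light, so stress falls on the antepenult (syllable 2, ru).
Stress on syllable 2: dra.ˈru.la.luk.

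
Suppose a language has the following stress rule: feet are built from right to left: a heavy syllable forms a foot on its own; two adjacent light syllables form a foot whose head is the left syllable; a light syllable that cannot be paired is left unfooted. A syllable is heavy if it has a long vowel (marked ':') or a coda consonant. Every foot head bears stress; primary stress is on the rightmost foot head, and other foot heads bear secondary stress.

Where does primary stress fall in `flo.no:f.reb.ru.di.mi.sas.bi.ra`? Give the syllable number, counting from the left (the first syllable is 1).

Weights: 1 flo L, 2 no:f H, 3 reb H, 4 ru L, 5 di L, 6 mi L, 7 sas H, 8 bi L, 9 ra L.
Parse right to left (heavy = foot alone; LL = one foot; stranded L unfooted): flo (ˈno:f) (ˈreb) ru (ˈdi.mi) (ˈsas) (ˈbi.ra).
Foot heads: 2, 3, 5, 7, 8.
Primary stress on the rightmost head = syllable 8.
Primary stress: syllable 8 → flo.no:f.reb.ru.di.mi.sas.ˈbi.ra.

8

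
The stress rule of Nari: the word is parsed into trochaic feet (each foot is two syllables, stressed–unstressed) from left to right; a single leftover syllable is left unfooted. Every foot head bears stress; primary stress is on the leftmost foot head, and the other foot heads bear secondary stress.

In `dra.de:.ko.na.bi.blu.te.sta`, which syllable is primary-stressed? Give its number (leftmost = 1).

Parse left to right into trochaic (ˈσσ) feet: (ˈdra.de:) (ˈko.na) (ˈbi.blu) (ˈte.sta).
Foot heads (stressed positions): 1, 3, 5, 7.
End Rule Leftmost: primary stress on the leftmost head = syllable 1.
Primary stress: syllable 1 → ˈdra.de:.ko.na.bi.blu.te.sta.

1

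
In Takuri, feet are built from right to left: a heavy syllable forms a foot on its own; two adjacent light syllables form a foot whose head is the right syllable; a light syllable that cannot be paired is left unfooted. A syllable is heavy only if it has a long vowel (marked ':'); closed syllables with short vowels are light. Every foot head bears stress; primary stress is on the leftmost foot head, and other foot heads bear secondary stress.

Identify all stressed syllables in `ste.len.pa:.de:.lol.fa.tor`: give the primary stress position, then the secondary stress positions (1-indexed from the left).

Weights: 1 ste L, 2 len L, 3 pa: H, 4 de: H, 5 lol L, 6 fa L, 7 tor L.
Parse right to left (heavy = foot alone; LL = one foot; stranded L unfooted): (ste.ˈlen) (ˈpa:) (ˈde:) lol (fa.ˈtor).
Foot heads: 2, 3, 4, 7.
Primary stress on the leftmost head = syllable 2.
Secondary stress on 3, 4, 7: ste.ˈlen.ˌpa:.ˌde:.lol.fa.ˌtor.

primary 2, secondary 3, 4, 7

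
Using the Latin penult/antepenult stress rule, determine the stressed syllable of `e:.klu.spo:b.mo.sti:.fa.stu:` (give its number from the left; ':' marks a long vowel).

Classical Latin: stress the penult if heavy (long vowel or closed), else the antepenult.
Weights: 5 sti: H, 6 fa L, 7 stu: H.
The penult (syllable 6, fa) is light, so stress falls on the antepenult (syllable 5, sti:).
Stress on syllable 5: e:.klu.spo:b.mo.ˈsti:.fa.stu:.

5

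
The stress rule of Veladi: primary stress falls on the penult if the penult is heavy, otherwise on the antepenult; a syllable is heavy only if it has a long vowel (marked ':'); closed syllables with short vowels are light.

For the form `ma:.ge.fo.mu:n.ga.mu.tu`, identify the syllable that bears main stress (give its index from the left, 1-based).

Weights: 5 ga L, 6 mu L, 7 tu L.
The penult (syllable 6, mu) is light, so stress falls on the antepenult (syllable 5, ga).
Primary stress: syllable 5 → ma:.ge.fo.mu:n.ˈga.mu.tu.

5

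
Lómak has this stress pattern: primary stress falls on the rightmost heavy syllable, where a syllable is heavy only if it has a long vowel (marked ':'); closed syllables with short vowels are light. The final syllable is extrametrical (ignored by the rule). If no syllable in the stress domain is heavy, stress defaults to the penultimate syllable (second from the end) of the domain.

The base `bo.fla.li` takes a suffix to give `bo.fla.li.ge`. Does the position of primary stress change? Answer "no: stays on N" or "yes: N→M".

Base `bo.fla.li` (3 syllables):
  The final syllable (3, li) is extrametrical; the stress domain is syllables 1–2.
  Weights: 1 bo L, 2 fla L.
  No heavy syllable in the domain; default to the penultimate syllable (second from the end) of the domain = syllable 1.
  → primary stress on syllable 1.
Suffixed `bo.fla.li.ge` (4 syllables):
  The final syllable (4, ge) is extrametrical; the stress domain is syllables 1–3.
  Weights: 1 bo L, 2 fla L, 3 li L.
  No heavy syllable in the domain; default to the penultimate syllable (second from the end) of the domain = syllable 2.
  → primary stress on syllable 2.

yes: 1→2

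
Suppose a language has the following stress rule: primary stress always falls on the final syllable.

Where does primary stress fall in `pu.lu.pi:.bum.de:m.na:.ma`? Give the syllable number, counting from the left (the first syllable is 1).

7

The word has 7 syllables; the final syllable is syllable 7 (ma).
Primary stress: syllable 7 → pu.lu.pi:.bum.de:m.na:.ˈma.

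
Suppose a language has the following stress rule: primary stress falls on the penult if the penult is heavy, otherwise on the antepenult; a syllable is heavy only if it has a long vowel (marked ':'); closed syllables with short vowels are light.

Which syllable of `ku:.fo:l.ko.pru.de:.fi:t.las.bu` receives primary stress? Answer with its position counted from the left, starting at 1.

Weights: 6 fi:t H, 7 las L, 8 bu L.
The penult (syllable 7, las) is light, so stress falls on the antepenult (syllable 6, fi:t).
Primary stress: syllable 6 → ku:.fo:l.ko.pru.de:.ˈfi:t.las.bu.

6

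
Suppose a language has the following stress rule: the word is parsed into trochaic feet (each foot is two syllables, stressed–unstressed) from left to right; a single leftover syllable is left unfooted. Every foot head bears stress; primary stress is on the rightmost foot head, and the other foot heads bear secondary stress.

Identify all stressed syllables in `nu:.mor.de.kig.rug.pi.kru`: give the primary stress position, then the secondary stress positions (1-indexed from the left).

primary 5, secondary 1, 3

Parse left to right into trochaic (ˈσσ) feet: (ˈnu:.mor) (ˈde.kig) (ˈrug.pi) kru. Syllable 7 is left unfooted.
Foot heads (stressed positions): 1, 3, 5.
End Rule Rightmost: primary stress on the rightmost head = syllable 5.
Secondary stress on 1, 3: ˌnu:.mor.ˌde.kig.ˈrug.pi.kru.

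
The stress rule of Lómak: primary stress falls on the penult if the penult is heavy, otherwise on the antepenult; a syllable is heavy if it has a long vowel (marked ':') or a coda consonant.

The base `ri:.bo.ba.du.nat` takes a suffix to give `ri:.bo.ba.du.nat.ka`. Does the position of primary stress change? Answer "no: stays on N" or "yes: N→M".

yes: 3→5

Base `ri:.bo.ba.du.nat` (5 syllables):
  Weights: 3 ba L, 4 du L, 5 nat H.
  The penult (syllable 4, du) is light, so stress falls on the antepenult (syllable 3, ba).
  → primary stress on syllable 3.
Suffixed `ri:.bo.ba.du.nat.ka` (6 syllables):
  Weights: 4 du L, 5 nat H, 6 ka L.
  The penult (syllable 5, nat) is heavy, so it takes stress.
  → primary stress on syllable 5.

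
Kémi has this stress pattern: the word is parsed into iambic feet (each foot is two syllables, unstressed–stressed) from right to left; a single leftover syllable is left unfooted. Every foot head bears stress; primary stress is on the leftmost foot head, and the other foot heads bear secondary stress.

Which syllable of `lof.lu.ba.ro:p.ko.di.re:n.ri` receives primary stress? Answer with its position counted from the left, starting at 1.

Parse right to left into iambic (σˈσ) feet: (lof.ˈlu) (ba.ˈro:p) (ko.ˈdi) (re:n.ˈri).
Foot heads (stressed positions): 2, 4, 6, 8.
End Rule Leftmost: primary stress on the leftmost head = syllable 2.
Primary stress: syllable 2 → lof.ˈlu.ba.ro:p.ko.di.re:n.ri.

2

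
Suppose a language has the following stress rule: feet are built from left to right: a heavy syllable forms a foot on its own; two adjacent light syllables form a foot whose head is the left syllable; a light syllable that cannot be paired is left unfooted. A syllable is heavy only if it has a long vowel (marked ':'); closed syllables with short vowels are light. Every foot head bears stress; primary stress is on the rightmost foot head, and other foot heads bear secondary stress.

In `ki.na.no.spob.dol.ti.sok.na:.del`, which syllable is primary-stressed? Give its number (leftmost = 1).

8

Weights: 1 ki L, 2 na L, 3 no L, 4 spob L, 5 dol L, 6 ti L, 7 sok L, 8 na: H, 9 del L.
Parse left to right (heavy = foot alone; LL = one foot; stranded L unfooted): (ˈki.na) (ˈno.spob) (ˈdol.ti) sok (ˈna:) del.
Foot heads: 1, 3, 5, 8.
Primary stress on the rightmost head = syllable 8.
Primary stress: syllable 8 → ki.na.no.spob.dol.ti.sok.ˈna:.del.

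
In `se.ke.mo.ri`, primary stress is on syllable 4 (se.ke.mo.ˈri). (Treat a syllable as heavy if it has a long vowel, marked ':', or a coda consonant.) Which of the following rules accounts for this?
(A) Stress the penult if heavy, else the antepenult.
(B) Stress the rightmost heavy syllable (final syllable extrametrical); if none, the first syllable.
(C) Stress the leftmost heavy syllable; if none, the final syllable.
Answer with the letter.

Rule A → syllable 2 (observed: 4).
Rule B → syllable 1 (observed: 4).
Rule C → syllable 4 ✓.

C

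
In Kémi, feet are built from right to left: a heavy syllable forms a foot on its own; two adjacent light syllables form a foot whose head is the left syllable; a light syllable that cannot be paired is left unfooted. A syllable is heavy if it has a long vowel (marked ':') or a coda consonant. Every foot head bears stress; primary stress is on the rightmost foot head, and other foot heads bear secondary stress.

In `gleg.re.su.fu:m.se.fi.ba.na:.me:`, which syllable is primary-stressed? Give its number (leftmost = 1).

9

Weights: 1 gleg H, 2 re L, 3 su L, 4 fu:m H, 5 se L, 6 fi L, 7 ba L, 8 na: H, 9 me: H.
Parse right to left (heavy = foot alone; LL = one foot; stranded L unfooted): (ˈgleg) (ˈre.su) (ˈfu:m) se (ˈfi.ba) (ˈna:) (ˈme:).
Foot heads: 1, 2, 4, 6, 8, 9.
Primary stress on the rightmost head = syllable 9.
Primary stress: syllable 9 → gleg.re.su.fu:m.se.fi.ba.na:.ˈme:.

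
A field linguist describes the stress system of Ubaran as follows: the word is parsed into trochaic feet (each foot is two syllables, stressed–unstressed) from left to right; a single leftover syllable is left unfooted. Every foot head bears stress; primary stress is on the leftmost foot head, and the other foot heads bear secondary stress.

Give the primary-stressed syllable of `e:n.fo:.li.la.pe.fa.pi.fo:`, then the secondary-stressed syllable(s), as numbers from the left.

primary 1, secondary 3, 5, 7

Parse left to right into trochaic (ˈσσ) feet: (ˈe:n.fo:) (ˈli.la) (ˈpe.fa) (ˈpi.fo:).
Foot heads (stressed positions): 1, 3, 5, 7.
End Rule Leftmost: primary stress on the leftmost head = syllable 1.
Secondary stress on 3, 5, 7: ˈe:n.fo:.ˌli.la.ˌpe.fa.ˌpi.fo:.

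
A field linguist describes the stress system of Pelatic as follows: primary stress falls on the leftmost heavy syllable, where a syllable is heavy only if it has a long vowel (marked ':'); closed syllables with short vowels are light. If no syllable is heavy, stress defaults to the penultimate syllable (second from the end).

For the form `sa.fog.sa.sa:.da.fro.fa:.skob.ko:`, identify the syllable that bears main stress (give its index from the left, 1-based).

4

Weights: 1 sa L, 2 fog L, 3 sa L, 4 sa: H, 5 da L, 6 fro L, 7 fa: H, 8 skob L, 9 ko: H.
Heavy syllables in the domain: 4, 7, 9. The leftmost is syllable 4 (sa:).
Primary stress: syllable 4 → sa.fog.sa.ˈsa:.da.fro.fa:.skob.ko:.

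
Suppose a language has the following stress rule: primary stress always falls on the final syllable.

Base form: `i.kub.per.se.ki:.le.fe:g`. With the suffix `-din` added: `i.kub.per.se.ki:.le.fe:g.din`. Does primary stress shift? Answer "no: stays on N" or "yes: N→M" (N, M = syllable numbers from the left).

yes: 7→8

Base `i.kub.per.se.ki:.le.fe:g` (7 syllables):
  The word has 7 syllables; the final syllable is syllable 7 (fe:g).
  → primary stress on syllable 7.
Suffixed `i.kub.per.se.ki:.le.fe:g.din` (8 syllables):
  The word has 8 syllables; the final syllable is syllable 8 (din).
  → primary stress on syllable 8.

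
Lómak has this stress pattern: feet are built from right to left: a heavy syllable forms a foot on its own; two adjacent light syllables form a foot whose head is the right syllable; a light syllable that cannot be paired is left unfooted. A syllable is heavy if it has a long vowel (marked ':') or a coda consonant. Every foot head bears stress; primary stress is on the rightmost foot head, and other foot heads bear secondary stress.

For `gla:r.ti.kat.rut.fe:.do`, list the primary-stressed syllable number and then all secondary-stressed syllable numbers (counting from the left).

Weights: 1 gla:r H, 2 ti L, 3 kat H, 4 rut H, 5 fe: H, 6 do L.
Parse right to left (heavy = foot alone; LL = one foot; stranded L unfooted): (ˈgla:r) ti (ˈkat) (ˈrut) (ˈfe:) do.
Foot heads: 1, 3, 4, 5.
Primary stress on the rightmost head = syllable 5.
Secondary stress on 1, 3, 4: ˌgla:r.ti.ˌkat.ˌrut.ˈfe:.do.

primary 5, secondary 1, 3, 4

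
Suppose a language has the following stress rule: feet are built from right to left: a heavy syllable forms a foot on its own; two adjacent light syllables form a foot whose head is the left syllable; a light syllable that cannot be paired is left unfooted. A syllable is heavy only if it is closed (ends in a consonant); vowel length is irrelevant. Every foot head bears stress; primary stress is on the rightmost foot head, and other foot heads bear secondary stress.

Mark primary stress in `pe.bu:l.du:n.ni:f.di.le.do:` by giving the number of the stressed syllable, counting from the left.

Weights: 1 pe L, 2 bu:l H, 3 du:n H, 4 ni:f H, 5 di L, 6 le L, 7 do: L.
Parse right to left (heavy = foot alone; LL = one foot; stranded L unfooted): pe (ˈbu:l) (ˈdu:n) (ˈni:f) di (ˈle.do:).
Foot heads: 2, 3, 4, 6.
Primary stress on the rightmost head = syllable 6.
Primary stress: syllable 6 → pe.bu:l.du:n.ni:f.di.ˈle.do:.

6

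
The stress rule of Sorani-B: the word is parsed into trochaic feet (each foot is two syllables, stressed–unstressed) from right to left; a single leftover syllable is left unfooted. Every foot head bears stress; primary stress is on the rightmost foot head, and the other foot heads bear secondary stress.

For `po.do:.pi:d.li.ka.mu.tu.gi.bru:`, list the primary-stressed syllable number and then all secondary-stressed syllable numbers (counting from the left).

primary 8, secondary 2, 4, 6

Parse right to left into trochaic (ˈσσ) feet: po (ˈdo:.pi:d) (ˈli.ka) (ˈmu.tu) (ˈgi.bru:). Syllable 1 is left unfooted.
Foot heads (stressed positions): 2, 4, 6, 8.
End Rule Rightmost: primary stress on the rightmost head = syllable 8.
Secondary stress on 2, 4, 6: po.ˌdo:.pi:d.ˌli.ka.ˌmu.tu.ˈgi.bru:.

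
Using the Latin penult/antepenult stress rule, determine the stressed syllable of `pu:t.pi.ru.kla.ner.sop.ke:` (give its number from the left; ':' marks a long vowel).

6

Classical Latin: stress the penult if heavy (long vowel or closed), else the antepenult.
Weights: 5 ner H, 6 sop H, 7 ke: H.
The penult (syllable 6, sop) is heavy, so it takes stress.
Stress on syllable 6: pu:t.pi.ru.kla.ner.ˈsop.ke:.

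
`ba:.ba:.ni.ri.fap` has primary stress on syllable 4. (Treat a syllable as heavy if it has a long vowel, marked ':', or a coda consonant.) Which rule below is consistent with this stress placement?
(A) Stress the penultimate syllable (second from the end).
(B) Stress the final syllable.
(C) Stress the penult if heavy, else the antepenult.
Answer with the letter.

Rule A → syllable 4 ✓.
Rule B → syllable 5 (observed: 4).
Rule C → syllable 3 (observed: 4).

A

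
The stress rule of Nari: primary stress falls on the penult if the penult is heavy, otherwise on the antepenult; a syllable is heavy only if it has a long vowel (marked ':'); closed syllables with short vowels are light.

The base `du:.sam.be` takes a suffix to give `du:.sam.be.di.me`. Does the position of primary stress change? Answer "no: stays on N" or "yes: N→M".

yes: 1→3

Base `du:.sam.be` (3 syllables):
  Weights: 1 du: H, 2 sam L, 3 be L.
  The penult (syllable 2, sam) is light, so stress falls on the antepenult (syllable 1, du:).
  → primary stress on syllable 1.
Suffixed `du:.sam.be.di.me` (5 syllables):
  Weights: 3 be L, 4 di L, 5 me L.
  The penult (syllable 4, di) is light, so stress falls on the antepenult (syllable 3, be).
  → primary stress on syllable 3.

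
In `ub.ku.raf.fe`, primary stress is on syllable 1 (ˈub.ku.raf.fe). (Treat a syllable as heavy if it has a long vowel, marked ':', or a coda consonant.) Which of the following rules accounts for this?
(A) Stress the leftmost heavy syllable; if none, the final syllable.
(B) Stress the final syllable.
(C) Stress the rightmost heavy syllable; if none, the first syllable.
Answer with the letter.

A

Rule A → syllable 1 ✓.
Rule B → syllable 4 (observed: 1).
Rule C → syllable 3 (observed: 1).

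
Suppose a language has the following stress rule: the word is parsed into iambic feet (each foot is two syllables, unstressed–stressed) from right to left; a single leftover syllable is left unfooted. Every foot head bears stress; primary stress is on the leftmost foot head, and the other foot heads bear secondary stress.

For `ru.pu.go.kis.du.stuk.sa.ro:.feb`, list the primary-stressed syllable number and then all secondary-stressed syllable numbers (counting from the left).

Parse right to left into iambic (σˈσ) feet: ru (pu.ˈgo) (kis.ˈdu) (stuk.ˈsa) (ro:.ˈfeb). Syllable 1 is left unfooted.
Foot heads (stressed positions): 3, 5, 7, 9.
End Rule Leftmost: primary stress on the leftmost head = syllable 3.
Secondary stress on 5, 7, 9: ru.pu.ˈgo.kis.ˌdu.stuk.ˌsa.ro:.ˌfeb.

primary 3, secondary 5, 7, 9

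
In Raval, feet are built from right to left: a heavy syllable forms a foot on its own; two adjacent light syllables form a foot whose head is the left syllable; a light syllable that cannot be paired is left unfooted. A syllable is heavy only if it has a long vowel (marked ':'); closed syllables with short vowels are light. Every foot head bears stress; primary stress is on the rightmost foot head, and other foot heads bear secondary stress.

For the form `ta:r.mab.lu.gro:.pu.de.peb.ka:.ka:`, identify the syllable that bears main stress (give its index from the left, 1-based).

9

Weights: 1 ta:r H, 2 mab L, 3 lu L, 4 gro: H, 5 pu L, 6 de L, 7 peb L, 8 ka: H, 9 ka: H.
Parse right to left (heavy = foot alone; LL = one foot; stranded L unfooted): (ˈta:r) (ˈmab.lu) (ˈgro:) pu (ˈde.peb) (ˈka:) (ˈka:).
Foot heads: 1, 2, 4, 6, 8, 9.
Primary stress on the rightmost head = syllable 9.
Primary stress: syllable 9 → ta:r.mab.lu.gro:.pu.de.peb.ka:.ˈka:.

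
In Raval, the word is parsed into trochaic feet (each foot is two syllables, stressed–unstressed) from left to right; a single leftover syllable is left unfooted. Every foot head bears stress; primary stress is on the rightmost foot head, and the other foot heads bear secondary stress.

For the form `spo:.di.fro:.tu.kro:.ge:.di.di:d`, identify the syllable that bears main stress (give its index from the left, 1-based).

Parse left to right into trochaic (ˈσσ) feet: (ˈspo:.di) (ˈfro:.tu) (ˈkro:.ge:) (ˈdi.di:d).
Foot heads (stressed positions): 1, 3, 5, 7.
End Rule Rightmost: primary stress on the rightmost head = syllable 7.
Primary stress: syllable 7 → spo:.di.fro:.tu.kro:.ge:.ˈdi.di:d.

7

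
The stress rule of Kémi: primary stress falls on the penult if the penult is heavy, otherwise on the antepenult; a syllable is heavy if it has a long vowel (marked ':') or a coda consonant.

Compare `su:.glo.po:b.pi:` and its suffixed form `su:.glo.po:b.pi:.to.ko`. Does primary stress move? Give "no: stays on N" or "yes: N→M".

yes: 3→4

Base `su:.glo.po:b.pi:` (4 syllables):
  Weights: 2 glo L, 3 po:b H, 4 pi: H.
  The penult (syllable 3, po:b) is heavy, so it takes stress.
  → primary stress on syllable 3.
Suffixed `su:.glo.po:b.pi:.to.ko` (6 syllables):
  Weights: 4 pi: H, 5 to L, 6 ko L.
  The penult (syllable 5, to) is light, so stress falls on the antepenult (syllable 4, pi:).
  → primary stress on syllable 4.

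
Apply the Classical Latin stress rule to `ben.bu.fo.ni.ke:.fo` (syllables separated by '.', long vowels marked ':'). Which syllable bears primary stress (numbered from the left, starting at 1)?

5

Classical Latin: stress the penult if heavy (long vowel or closed), else the antepenult.
Weights: 4 ni L, 5 ke: H, 6 fo L.
The penult (syllable 5, ke:) is heavy, so it takes stress.
Stress on syllable 5: ben.bu.fo.ni.ˈke:.fo.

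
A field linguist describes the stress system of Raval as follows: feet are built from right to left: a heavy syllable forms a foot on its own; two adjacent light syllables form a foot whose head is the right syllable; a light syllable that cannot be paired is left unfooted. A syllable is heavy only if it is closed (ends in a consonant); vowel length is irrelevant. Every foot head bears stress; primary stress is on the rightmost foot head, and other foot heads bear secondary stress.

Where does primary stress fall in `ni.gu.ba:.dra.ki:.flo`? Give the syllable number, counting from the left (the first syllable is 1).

6

Weights: 1 ni L, 2 gu L, 3 ba: L, 4 dra L, 5 ki: L, 6 flo L.
Parse right to left (heavy = foot alone; LL = one foot; stranded L unfooted): (ni.ˈgu) (ba:.ˈdra) (ki:.ˈflo).
Foot heads: 2, 4, 6.
Primary stress on the rightmost head = syllable 6.
Primary stress: syllable 6 → ni.gu.ba:.dra.ki:.ˈflo.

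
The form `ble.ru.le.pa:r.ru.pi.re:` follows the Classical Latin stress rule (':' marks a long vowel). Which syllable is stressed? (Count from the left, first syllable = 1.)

Classical Latin: stress the penult if heavy (long vowel or closed), else the antepenult.
Weights: 5 ru L, 6 pi L, 7 re: H.
The penult (syllable 6, pi) is light, so stress falls on the antepenult (syllable 5, ru).
Stress on syllable 5: ble.ru.le.pa:r.ˈru.pi.re:.

5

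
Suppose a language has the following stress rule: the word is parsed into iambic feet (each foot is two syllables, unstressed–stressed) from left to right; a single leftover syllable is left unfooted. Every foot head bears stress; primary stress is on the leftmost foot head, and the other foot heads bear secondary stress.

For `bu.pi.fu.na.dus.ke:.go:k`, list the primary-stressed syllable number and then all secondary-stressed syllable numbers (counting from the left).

Parse left to right into iambic (σˈσ) feet: (bu.ˈpi) (fu.ˈna) (dus.ˈke:) go:k. Syllable 7 is left unfooted.
Foot heads (stressed positions): 2, 4, 6.
End Rule Leftmost: primary stress on the leftmost head = syllable 2.
Secondary stress on 4, 6: bu.ˈpi.fu.ˌna.dus.ˌke:.go:k.

primary 2, secondary 4, 6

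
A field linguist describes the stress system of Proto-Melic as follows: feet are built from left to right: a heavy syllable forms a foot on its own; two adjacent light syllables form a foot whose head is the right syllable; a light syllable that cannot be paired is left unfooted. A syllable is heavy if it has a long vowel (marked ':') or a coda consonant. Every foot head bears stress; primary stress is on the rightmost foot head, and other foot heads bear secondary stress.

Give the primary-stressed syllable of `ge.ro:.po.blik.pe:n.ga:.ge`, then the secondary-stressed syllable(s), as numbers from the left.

Weights: 1 ge L, 2 ro: H, 3 po L, 4 blik H, 5 pe:n H, 6 ga: H, 7 ge L.
Parse left to right (heavy = foot alone; LL = one foot; stranded L unfooted): ge (ˈro:) po (ˈblik) (ˈpe:n) (ˈga:) ge.
Foot heads: 2, 4, 5, 6.
Primary stress on the rightmost head = syllable 6.
Secondary stress on 2, 4, 5: ge.ˌro:.po.ˌblik.ˌpe:n.ˈga:.ge.

primary 6, secondary 2, 4, 5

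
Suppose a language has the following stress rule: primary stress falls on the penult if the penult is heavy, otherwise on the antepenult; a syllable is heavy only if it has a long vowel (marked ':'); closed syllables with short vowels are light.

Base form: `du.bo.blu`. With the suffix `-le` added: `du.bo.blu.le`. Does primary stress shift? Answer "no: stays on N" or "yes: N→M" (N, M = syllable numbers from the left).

Base `du.bo.blu` (3 syllables):
  Weights: 1 du L, 2 bo L, 3 blu L.
  The penult (syllable 2, bo) is light, so stress falls on the antepenult (syllable 1, du).
  → primary stress on syllable 1.
Suffixed `du.bo.blu.le` (4 syllables):
  Weights: 2 bo L, 3 blu L, 4 le L.
  The penult (syllable 3, blu) is light, so stress falls on the antepenult (syllable 2, bo).
  → primary stress on syllable 2.

yes: 1→2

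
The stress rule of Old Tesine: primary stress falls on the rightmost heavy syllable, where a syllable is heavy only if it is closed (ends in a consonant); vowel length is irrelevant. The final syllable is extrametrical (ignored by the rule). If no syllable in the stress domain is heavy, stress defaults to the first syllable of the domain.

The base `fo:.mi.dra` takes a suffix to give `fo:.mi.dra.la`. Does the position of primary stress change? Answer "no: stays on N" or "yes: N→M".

no: stays on 1

Base `fo:.mi.dra` (3 syllables):
  The final syllable (3, dra) is extrametrical; the stress domain is syllables 1–2.
  Weights: 1 fo: L, 2 mi L.
  No heavy syllable in the domain; default to the first syllable of the domain = syllable 1.
  → primary stress on syllable 1.
Suffixed `fo:.mi.dra.la` (4 syllables):
  The final syllable (4, la) is extrametrical; the stress domain is syllables 1–3.
  Weights: 1 fo: L, 2 mi L, 3 dra L.
  No heavy syllable in the domain; default to the first syllable of the domain = syllable 1.
  → primary stress on syllable 1.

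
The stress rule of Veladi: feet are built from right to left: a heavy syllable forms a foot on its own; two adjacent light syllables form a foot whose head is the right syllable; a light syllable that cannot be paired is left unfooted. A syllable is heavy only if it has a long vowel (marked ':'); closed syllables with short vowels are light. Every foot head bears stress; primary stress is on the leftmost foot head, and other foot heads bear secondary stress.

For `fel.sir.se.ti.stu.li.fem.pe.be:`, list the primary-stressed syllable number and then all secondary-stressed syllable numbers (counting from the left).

primary 2, secondary 4, 6, 8, 9

Weights: 1 fel L, 2 sir L, 3 se L, 4 ti L, 5 stu L, 6 li L, 7 fem L, 8 pe L, 9 be: H.
Parse right to left (heavy = foot alone; LL = one foot; stranded L unfooted): (fel.ˈsir) (se.ˈti) (stu.ˈli) (fem.ˈpe) (ˈbe:).
Foot heads: 2, 4, 6, 8, 9.
Primary stress on the leftmost head = syllable 2.
Secondary stress on 4, 6, 8, 9: fel.ˈsir.se.ˌti.stu.ˌli.fem.ˌpe.ˌbe:.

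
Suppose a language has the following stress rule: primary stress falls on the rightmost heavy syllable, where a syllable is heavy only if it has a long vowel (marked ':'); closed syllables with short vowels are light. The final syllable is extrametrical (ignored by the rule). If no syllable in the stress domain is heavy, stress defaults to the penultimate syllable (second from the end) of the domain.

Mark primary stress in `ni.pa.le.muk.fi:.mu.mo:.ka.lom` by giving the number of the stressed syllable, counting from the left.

7

The final syllable (9, lom) is extrametrical; the stress domain is syllables 1–8.
Weights: 1 ni L, 2 pa L, 3 le L, 4 muk L, 5 fi: H, 6 mu L, 7 mo: H, 8 ka L.
Heavy syllables in the domain: 5, 7. The rightmost is syllable 7 (mo:).
Primary stress: syllable 7 → ni.pa.le.muk.fi:.mu.ˈmo:.ka.lom.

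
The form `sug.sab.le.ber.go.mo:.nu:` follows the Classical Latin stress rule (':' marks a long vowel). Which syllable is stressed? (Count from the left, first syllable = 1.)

Classical Latin: stress the penult if heavy (long vowel or closed), else the antepenult.
Weights: 5 go L, 6 mo: H, 7 nu: H.
The penult (syllable 6, mo:) is heavy, so it takes stress.
Stress on syllable 6: sug.sab.le.ber.go.ˈmo:.nu:.

6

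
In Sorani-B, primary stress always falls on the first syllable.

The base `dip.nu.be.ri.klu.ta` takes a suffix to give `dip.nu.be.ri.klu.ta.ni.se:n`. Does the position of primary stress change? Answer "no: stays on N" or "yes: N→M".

Base `dip.nu.be.ri.klu.ta` (6 syllables):
  The word has 6 syllables; the first syllable is syllable 1 (dip).
  → primary stress on syllable 1.
Suffixed `dip.nu.be.ri.klu.ta.ni.se:n` (8 syllables):
  The word has 8 syllables; the first syllable is syllable 1 (dip).
  → primary stress on syllable 1.

no: stays on 1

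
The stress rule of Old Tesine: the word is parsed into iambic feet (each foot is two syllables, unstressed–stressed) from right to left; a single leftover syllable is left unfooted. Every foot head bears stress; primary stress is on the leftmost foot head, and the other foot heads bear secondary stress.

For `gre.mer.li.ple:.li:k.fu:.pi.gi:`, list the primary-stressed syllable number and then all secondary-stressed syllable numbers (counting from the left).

primary 2, secondary 4, 6, 8

Parse right to left into iambic (σˈσ) feet: (gre.ˈmer) (li.ˈple:) (li:k.ˈfu:) (pi.ˈgi:).
Foot heads (stressed positions): 2, 4, 6, 8.
End Rule Leftmost: primary stress on the leftmost head = syllable 2.
Secondary stress on 4, 6, 8: gre.ˈmer.li.ˌple:.li:k.ˌfu:.pi.ˌgi:.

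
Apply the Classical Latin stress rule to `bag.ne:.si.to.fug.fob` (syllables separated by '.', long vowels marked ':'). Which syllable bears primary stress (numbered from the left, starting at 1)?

Classical Latin: stress the penult if heavy (long vowel or closed), else the antepenult.
Weights: 4 to L, 5 fug H, 6 fob H.
The penult (syllable 5, fug) is heavy, so it takes stress.
Stress on syllable 5: bag.ne:.si.to.ˈfug.fob.

5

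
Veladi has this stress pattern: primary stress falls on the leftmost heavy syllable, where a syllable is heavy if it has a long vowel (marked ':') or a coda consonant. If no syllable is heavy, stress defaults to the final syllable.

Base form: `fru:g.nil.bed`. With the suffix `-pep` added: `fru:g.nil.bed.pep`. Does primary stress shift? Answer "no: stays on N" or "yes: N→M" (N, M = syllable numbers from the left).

no: stays on 1

Base `fru:g.nil.bed` (3 syllables):
  Weights: 1 fru:g H, 2 nil H, 3 bed H.
  Heavy syllables in the domain: 1, 2, 3. The leftmost is syllable 1 (fru:g).
  → primary stress on syllable 1.
Suffixed `fru:g.nil.bed.pep` (4 syllables):
  Weights: 1 fru:g H, 2 nil H, 3 bed H, 4 pep H.
  Heavy syllables in the domain: 1, 2, 3, 4. The leftmost is syllable 1 (fru:g).
  → primary stress on syllable 1.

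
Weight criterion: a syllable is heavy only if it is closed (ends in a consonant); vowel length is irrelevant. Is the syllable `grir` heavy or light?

heavy

`grir`: short vowel, closed (coda /r/). Closed (coda /r/) → heavy.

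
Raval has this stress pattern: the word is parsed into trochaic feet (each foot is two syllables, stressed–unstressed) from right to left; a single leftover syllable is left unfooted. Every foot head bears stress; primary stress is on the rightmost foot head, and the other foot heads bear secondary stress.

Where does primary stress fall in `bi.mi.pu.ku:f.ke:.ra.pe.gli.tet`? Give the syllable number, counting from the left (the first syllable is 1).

Parse right to left into trochaic (ˈσσ) feet: bi (ˈmi.pu) (ˈku:f.ke:) (ˈra.pe) (ˈgli.tet). Syllable 1 is left unfooted.
Foot heads (stressed positions): 2, 4, 6, 8.
End Rule Rightmost: primary stress on the rightmost head = syllable 8.
Primary stress: syllable 8 → bi.mi.pu.ku:f.ke:.ra.pe.ˈgli.tet.

8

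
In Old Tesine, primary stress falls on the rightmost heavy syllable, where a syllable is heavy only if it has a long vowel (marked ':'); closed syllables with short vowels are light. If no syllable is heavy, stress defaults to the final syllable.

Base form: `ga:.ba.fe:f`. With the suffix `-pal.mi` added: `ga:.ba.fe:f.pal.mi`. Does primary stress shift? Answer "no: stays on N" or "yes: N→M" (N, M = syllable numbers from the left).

Base `ga:.ba.fe:f` (3 syllables):
  Weights: 1 ga: H, 2 ba L, 3 fe:f H.
  Heavy syllables in the domain: 1, 3. The rightmost is syllable 3 (fe:f).
  → primary stress on syllable 3.
Suffixed `ga:.ba.fe:f.pal.mi` (5 syllables):
  Weights: 1 ga: H, 2 ba L, 3 fe:f H, 4 pal L, 5 mi L.
  Heavy syllables in the domain: 1, 3. The rightmost is syllable 3 (fe:f).
  → primary stress on syllable 3.

no: stays on 3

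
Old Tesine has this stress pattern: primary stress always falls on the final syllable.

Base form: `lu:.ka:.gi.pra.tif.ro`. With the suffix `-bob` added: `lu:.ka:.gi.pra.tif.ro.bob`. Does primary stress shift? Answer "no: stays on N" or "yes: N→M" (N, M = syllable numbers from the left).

yes: 6→7

Base `lu:.ka:.gi.pra.tif.ro` (6 syllables):
  The word has 6 syllables; the final syllable is syllable 6 (ro).
  → primary stress on syllable 6.
Suffixed `lu:.ka:.gi.pra.tif.ro.bob` (7 syllables):
  The word has 7 syllables; the final syllable is syllable 7 (bob).
  → primary stress on syllable 7.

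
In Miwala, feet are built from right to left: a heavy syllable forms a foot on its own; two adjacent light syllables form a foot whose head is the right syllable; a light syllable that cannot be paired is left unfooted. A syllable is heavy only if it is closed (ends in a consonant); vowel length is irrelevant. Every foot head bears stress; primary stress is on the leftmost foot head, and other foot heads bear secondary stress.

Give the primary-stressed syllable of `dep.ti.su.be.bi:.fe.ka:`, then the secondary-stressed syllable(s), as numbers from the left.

Weights: 1 dep H, 2 ti L, 3 su L, 4 be L, 5 bi: L, 6 fe L, 7 ka: L.
Parse right to left (heavy = foot alone; LL = one foot; stranded L unfooted): (ˈdep) (ti.ˈsu) (be.ˈbi:) (fe.ˈka:).
Foot heads: 1, 3, 5, 7.
Primary stress on the leftmost head = syllable 1.
Secondary stress on 3, 5, 7: ˈdep.ti.ˌsu.be.ˌbi:.fe.ˌka:.

primary 1, secondary 3, 5, 7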